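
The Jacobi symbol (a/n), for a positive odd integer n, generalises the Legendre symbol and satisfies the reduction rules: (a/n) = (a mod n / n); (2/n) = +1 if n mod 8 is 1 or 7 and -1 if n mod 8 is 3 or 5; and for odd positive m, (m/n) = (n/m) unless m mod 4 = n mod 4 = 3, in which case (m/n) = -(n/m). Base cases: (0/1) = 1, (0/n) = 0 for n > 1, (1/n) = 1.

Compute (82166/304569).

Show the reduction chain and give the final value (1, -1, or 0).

-1

factor out 2^1: 82166 = 2^1·41083; with 304569 mod 8 = 1, (2/304569) = +1; sign now +1; continue with (41083/304569)
flip (41083/304569) -> (304569/41083): both odd, 41083 mod 4 = 3, 304569 mod 4 = 1, so the flip contributes +1; sign now +1
(304569/41083): 304569 mod 41083 = 16988, so (304569/41083) = (16988/41083)
factor out 2^2: 16988 = 2^2·4247; with 41083 mod 8 = 3, (2/41083) = -1; sign now +1; continue with (4247/41083)
flip (4247/41083) -> (41083/4247): both odd, 4247 mod 4 = 3, 41083 mod 4 = 3, so the flip contributes -1; sign now -1
(41083/4247): 41083 mod 4247 = 2860, so (41083/4247) = (2860/4247)
factor out 2^2: 2860 = 2^2·715; with 4247 mod 8 = 7, (2/4247) = +1; sign now -1; continue with (715/4247)
flip (715/4247) -> (4247/715): both odd, 715 mod 4 = 3, 4247 mod 4 = 3, so the flip contributes -1; sign now +1
(4247/715): 4247 mod 715 = 672, so (4247/715) = (672/715)
factor out 2^5: 672 = 2^5·21; with 715 mod 8 = 3, (2/715) = -1; sign now -1; continue with (21/715)
flip (21/715) -> (715/21): both odd, 21 mod 4 = 1, 715 mod 4 = 3, so the flip contributes +1; sign now -1
(715/21): 715 mod 21 = 1, so (715/21) = (1/21)
reached (1/21) = 1, so the symbol is -1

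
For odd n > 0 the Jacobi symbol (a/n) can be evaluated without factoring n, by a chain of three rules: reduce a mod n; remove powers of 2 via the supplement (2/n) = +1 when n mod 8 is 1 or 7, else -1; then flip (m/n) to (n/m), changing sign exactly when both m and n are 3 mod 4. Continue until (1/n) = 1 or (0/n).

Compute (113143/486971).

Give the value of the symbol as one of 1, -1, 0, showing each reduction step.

flip (113143/486971) -> (486971/113143): both odd, 113143 mod 4 = 3, 486971 mod 4 = 3, so the flip contributes -1; sign now -1
(486971/113143): 486971 mod 113143 = 34399, so (486971/113143) = (34399/113143)
flip (34399/113143) -> (113143/34399): both odd, 34399 mod 4 = 3, 113143 mod 4 = 3, so the flip contributes -1; sign now +1
(113143/34399): 113143 mod 34399 = 9946, so (113143/34399) = (9946/34399)
factor out 2^1: 9946 = 2^1·4973; with 34399 mod 8 = 7, (2/34399) = +1; sign now +1; continue with (4973/34399)
flip (4973/34399) -> (34399/4973): both odd, 4973 mod 4 = 1, 34399 mod 4 = 3, so the flip contributes +1; sign now +1
(34399/4973): 34399 mod 4973 = 4561, so (34399/4973) = (4561/4973)
flip (4561/4973) -> (4973/4561): both odd, 4561 mod 4 = 1, 4973 mod 4 = 1, so the flip contributes +1; sign now +1
(4973/4561): 4973 mod 4561 = 412, so (4973/4561) = (412/4561)
factor out 2^2: 412 = 2^2·103; with 4561 mod 8 = 1, (2/4561) = +1; sign now +1; continue with (103/4561)
flip (103/4561) -> (4561/103): both odd, 103 mod 4 = 3, 4561 mod 4 = 1, so the flip contributes +1; sign now +1
(4561/103): 4561 mod 103 = 29, so (4561/103) = (29/103)
flip (29/103) -> (103/29): both odd, 29 mod 4 = 1, 103 mod 4 = 3, so the flip contributes +1; sign now +1
(103/29): 103 mod 29 = 16, so (103/29) = (16/29)
factor out 2^4: 16 = 2^4·1; with 29 mod 8 = 5, (2/29) = -1; sign now +1; continue with (1/29)
reached (1/29) = 1, so the symbol is +1

1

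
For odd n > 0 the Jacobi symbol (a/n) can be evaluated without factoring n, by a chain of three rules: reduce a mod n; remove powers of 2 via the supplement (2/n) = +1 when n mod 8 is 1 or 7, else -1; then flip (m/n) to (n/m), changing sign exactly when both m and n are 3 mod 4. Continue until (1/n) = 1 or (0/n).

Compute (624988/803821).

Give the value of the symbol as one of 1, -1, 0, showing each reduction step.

-1

624988 = 2^2·156247; (2/803821) = -1 since 803821 mod 8 = 5, so (624988/803821) = (-1)^2·(156247/803821); sign now +1
reciprocity: (156247/803821) = +1·(803821/156247) since 156247 mod 4 = 3, 803821 mod 4 = 1; sign now +1
(803821/156247) = (22586/156247)   [reduce mod 156247]
22586 = 2^1·11293; (2/156247) = +1 since 156247 mod 8 = 7, so (22586/156247) = (+1)^1·(11293/156247); sign now +1
reciprocity: (11293/156247) = +1·(156247/11293) since 11293 mod 4 = 1, 156247 mod 4 = 3; sign now +1
(156247/11293) = (9438/11293)   [reduce mod 11293]
9438 = 2^1·4719; (2/11293) = -1 since 11293 mod 8 = 5, so (9438/11293) = (-1)^1·(4719/11293); sign now -1
reciprocity: (4719/11293) = +1·(11293/4719) since 4719 mod 4 = 3, 11293 mod 4 = 1; sign now -1
(11293/4719) = (1855/4719)   [reduce mod 4719]
reciprocity: (1855/4719) = -1·(4719/1855) since 1855 mod 4 = 3, 4719 mod 4 = 3; sign now +1
(4719/1855) = (1009/1855)   [reduce mod 1855]
reciprocity: (1009/1855) = +1·(1855/1009) since 1009 mod 4 = 1, 1855 mod 4 = 3; sign now +1
(1855/1009) = (846/1009)   [reduce mod 1009]
846 = 2^1·423; (2/1009) = +1 since 1009 mod 8 = 1, so (846/1009) = (+1)^1·(423/1009); sign now +1
reciprocity: (423/1009) = +1·(1009/423) since 423 mod 4 = 3, 1009 mod 4 = 1; sign now +1
(1009/423) = (163/423)   [reduce mod 423]
reciprocity: (163/423) = -1·(423/163) since 163 mod 4 = 3, 423 mod 4 = 3; sign now -1
(423/163) = (97/163)   [reduce mod 163]
reciprocity: (97/163) = +1·(163/97) since 97 mod 4 = 1, 163 mod 4 = 3; sign now -1
(163/97) = (66/97)   [reduce mod 97]
66 = 2^1·33; (2/97) = +1 since 97 mod 8 = 1, so (66/97) = (+1)^1·(33/97); sign now -1
reciprocity: (33/97) = +1·(97/33) since 33 mod 4 = 1, 97 mod 4 = 1; sign now -1
(97/33) = (31/33)   [reduce mod 33]
reciprocity: (31/33) = +1·(33/31) since 31 mod 4 = 3, 33 mod 4 = 1; sign now -1
(33/31) = (2/31)   [reduce mod 31]
2 = 2^1·1; (2/31) = +1 since 31 mod 8 = 7, so (2/31) = (+1)^1·(1/31); sign now -1
(1/31) = 1; final value = sign = -1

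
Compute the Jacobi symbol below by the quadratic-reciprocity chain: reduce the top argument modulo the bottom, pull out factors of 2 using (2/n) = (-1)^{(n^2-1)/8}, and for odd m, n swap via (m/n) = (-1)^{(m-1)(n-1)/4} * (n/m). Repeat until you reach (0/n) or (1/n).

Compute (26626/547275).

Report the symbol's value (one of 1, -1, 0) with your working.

1

26626 = 2^1·13313; (2/547275) = -1 since 547275 mod 8 = 3, so (26626/547275) = (-1)^1·(13313/547275); sign now -1
reciprocity: (13313/547275) = +1·(547275/13313) since 13313 mod 4 = 1, 547275 mod 4 = 3; sign now -1
(547275/13313) = (1442/13313)   [reduce mod 13313]
1442 = 2^1·721; (2/13313) = +1 since 13313 mod 8 = 1, so (1442/13313) = (+1)^1·(721/13313); sign now -1
reciprocity: (721/13313) = +1·(13313/721) since 721 mod 4 = 1, 13313 mod 4 = 1; sign now -1
(13313/721) = (335/721)   [reduce mod 721]
reciprocity: (335/721) = +1·(721/335) since 335 mod 4 = 3, 721 mod 4 = 1; sign now -1
(721/335) = (51/335)   [reduce mod 335]
reciprocity: (51/335) = -1·(335/51) since 51 mod 4 = 3, 335 mod 4 = 3; sign now +1
(335/51) = (29/51)   [reduce mod 51]
reciprocity: (29/51) = +1·(51/29) since 29 mod 4 = 1, 51 mod 4 = 3; sign now +1
(51/29) = (22/29)   [reduce mod 29]
22 = 2^1·11; (2/29) = -1 since 29 mod 8 = 5, so (22/29) = (-1)^1·(11/29); sign now -1
reciprocity: (11/29) = +1·(29/11) since 11 mod 4 = 3, 29 mod 4 = 1; sign now -1
(29/11) = (7/11)   [reduce mod 11]
reciprocity: (7/11) = -1·(11/7) since 7 mod 4 = 3, 11 mod 4 = 3; sign now +1
(11/7) = (4/7)   [reduce mod 7]
4 = 2^2·1; (2/7) = +1 since 7 mod 8 = 7, so (4/7) = (+1)^2·(1/7); sign now +1
(1/7) = 1; final value = sign = +1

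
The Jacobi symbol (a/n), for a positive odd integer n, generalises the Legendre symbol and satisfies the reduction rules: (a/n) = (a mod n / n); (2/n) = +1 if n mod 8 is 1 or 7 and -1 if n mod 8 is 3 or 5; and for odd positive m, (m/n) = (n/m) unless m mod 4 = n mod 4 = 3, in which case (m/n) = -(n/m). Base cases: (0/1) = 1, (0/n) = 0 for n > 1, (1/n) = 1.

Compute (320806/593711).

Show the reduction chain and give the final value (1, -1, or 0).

320806 = 2^1·160403; (2/593711) = +1 since 593711 mod 8 = 7, so (320806/593711) = (+1)^1·(160403/593711); sign now +1
reciprocity: (160403/593711) = -1·(593711/160403) since 160403 mod 4 = 3, 593711 mod 4 = 3; sign now -1
(593711/160403) = (112502/160403)   [reduce mod 160403]
112502 = 2^1·56251; (2/160403) = -1 since 160403 mod 8 = 3, so (112502/160403) = (-1)^1·(56251/160403); sign now +1
reciprocity: (56251/160403) = -1·(160403/56251) since 56251 mod 4 = 3, 160403 mod 4 = 3; sign now -1
(160403/56251) = (47901/56251)   [reduce mod 56251]
reciprocity: (47901/56251) = +1·(56251/47901) since 47901 mod 4 = 1, 56251 mod 4 = 3; sign now -1
(56251/47901) = (8350/47901)   [reduce mod 47901]
8350 = 2^1·4175; (2/47901) = -1 since 47901 mod 8 = 5, so (8350/47901) = (-1)^1·(4175/47901); sign now +1
reciprocity: (4175/47901) = +1·(47901/4175) since 4175 mod 4 = 3, 47901 mod 4 = 1; sign now +1
(47901/4175) = (1976/4175)   [reduce mod 4175]
1976 = 2^3·247; (2/4175) = +1 since 4175 mod 8 = 7, so (1976/4175) = (+1)^3·(247/4175); sign now +1
reciprocity: (247/4175) = -1·(4175/247) since 247 mod 4 = 3, 4175 mod 4 = 3; sign now -1
(4175/247) = (223/247)   [reduce mod 247]
reciprocity: (223/247) = -1·(247/223) since 223 mod 4 = 3, 247 mod 4 = 3; sign now +1
(247/223) = (24/223)   [reduce mod 223]
24 = 2^3·3; (2/223) = +1 since 223 mod 8 = 7, so (24/223) = (+1)^3·(3/223); sign now +1
reciprocity: (3/223) = -1·(223/3) since 3 mod 4 = 3, 223 mod 4 = 3; sign now -1
(223/3) = (1/3)   [reduce mod 3]
(1/3) = 1; final value = sign = -1

-1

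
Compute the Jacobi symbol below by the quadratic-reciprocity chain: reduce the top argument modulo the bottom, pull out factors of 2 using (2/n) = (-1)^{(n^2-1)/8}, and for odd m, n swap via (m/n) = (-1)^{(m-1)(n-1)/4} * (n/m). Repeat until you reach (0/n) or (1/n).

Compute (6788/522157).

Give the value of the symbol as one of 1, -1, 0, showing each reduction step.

factor out 2^2: 6788 = 2^2·1697; with 522157 mod 8 = 5, (2/522157) = -1; sign now +1; continue with (1697/522157)
flip (1697/522157) -> (522157/1697): both odd, 1697 mod 4 = 1, 522157 mod 4 = 1, so the flip contributes +1; sign now +1
(522157/1697): 522157 mod 1697 = 1178, so (522157/1697) = (1178/1697)
factor out 2^1: 1178 = 2^1·589; with 1697 mod 8 = 1, (2/1697) = +1; sign now +1; continue with (589/1697)
flip (589/1697) -> (1697/589): both odd, 589 mod 4 = 1, 1697 mod 4 = 1, so the flip contributes +1; sign now +1
(1697/589): 1697 mod 589 = 519, so (1697/589) = (519/589)
flip (519/589) -> (589/519): both odd, 519 mod 4 = 3, 589 mod 4 = 1, so the flip contributes +1; sign now +1
(589/519): 589 mod 519 = 70, so (589/519) = (70/519)
factor out 2^1: 70 = 2^1·35; with 519 mod 8 = 7, (2/519) = +1; sign now +1; continue with (35/519)
flip (35/519) -> (519/35): both odd, 35 mod 4 = 3, 519 mod 4 = 3, so the flip contributes -1; sign now -1
(519/35): 519 mod 35 = 29, so (519/35) = (29/35)
flip (29/35) -> (35/29): both odd, 29 mod 4 = 1, 35 mod 4 = 3, so the flip contributes +1; sign now -1
(35/29): 35 mod 29 = 6, so (35/29) = (6/29)
factor out 2^1: 6 = 2^1·3; with 29 mod 8 = 5, (2/29) = -1; sign now +1; continue with (3/29)
flip (3/29) -> (29/3): both odd, 3 mod 4 = 3, 29 mod 4 = 1, so the flip contributes +1; sign now +1
(29/3): 29 mod 3 = 2, so (29/3) = (2/3)
factor out 2^1: 2 = 2^1·1; with 3 mod 8 = 3, (2/3) = -1; sign now -1; continue with (1/3)
reached (1/3) = 1, so the symbol is -1

-1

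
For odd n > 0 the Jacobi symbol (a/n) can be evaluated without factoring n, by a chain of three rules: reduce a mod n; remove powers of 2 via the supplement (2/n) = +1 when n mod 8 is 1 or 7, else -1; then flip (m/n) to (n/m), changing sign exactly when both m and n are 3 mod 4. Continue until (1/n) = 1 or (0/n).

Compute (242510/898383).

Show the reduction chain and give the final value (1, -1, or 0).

-1

factor out 2^1: 242510 = 2^1·121255; with 898383 mod 8 = 7, (2/898383) = +1; sign now +1; continue with (121255/898383)
flip (121255/898383) -> (898383/121255): both odd, 121255 mod 4 = 3, 898383 mod 4 = 3, so the flip contributes -1; sign now -1
(898383/121255): 898383 mod 121255 = 49598, so (898383/121255) = (49598/121255)
factor out 2^1: 49598 = 2^1·24799; with 121255 mod 8 = 7, (2/121255) = +1; sign now -1; continue with (24799/121255)
flip (24799/121255) -> (121255/24799): both odd, 24799 mod 4 = 3, 121255 mod 4 = 3, so the flip contributes -1; sign now +1
(121255/24799): 121255 mod 24799 = 22059, so (121255/24799) = (22059/24799)
flip (22059/24799) -> (24799/22059): both odd, 22059 mod 4 = 3, 24799 mod 4 = 3, so the flip contributes -1; sign now -1
(24799/22059): 24799 mod 22059 = 2740, so (24799/22059) = (2740/22059)
factor out 2^2: 2740 = 2^2·685; with 22059 mod 8 = 3, (2/22059) = -1; sign now -1; continue with (685/22059)
flip (685/22059) -> (22059/685): both odd, 685 mod 4 = 1, 22059 mod 4 = 3, so the flip contributes +1; sign now -1
(22059/685): 22059 mod 685 = 139, so (22059/685) = (139/685)
flip (139/685) -> (685/139): both odd, 139 mod 4 = 3, 685 mod 4 = 1, so the flip contributes +1; sign now -1
(685/139): 685 mod 139 = 129, so (685/139) = (129/139)
flip (129/139) -> (139/129): both odd, 129 mod 4 = 1, 139 mod 4 = 3, so the flip contributes +1; sign now -1
(139/129): 139 mod 129 = 10, so (139/129) = (10/129)
factor out 2^1: 10 = 2^1·5; with 129 mod 8 = 1, (2/129) = +1; sign now -1; continue with (5/129)
flip (5/129) -> (129/5): both odd, 5 mod 4 = 1, 129 mod 4 = 1, so the flip contributes +1; sign now -1
(129/5): 129 mod 5 = 4, so (129/5) = (4/5)
factor out 2^2: 4 = 2^2·1; with 5 mod 8 = 5, (2/5) = -1; sign now -1; continue with (1/5)
reached (1/5) = 1, so the symbol is -1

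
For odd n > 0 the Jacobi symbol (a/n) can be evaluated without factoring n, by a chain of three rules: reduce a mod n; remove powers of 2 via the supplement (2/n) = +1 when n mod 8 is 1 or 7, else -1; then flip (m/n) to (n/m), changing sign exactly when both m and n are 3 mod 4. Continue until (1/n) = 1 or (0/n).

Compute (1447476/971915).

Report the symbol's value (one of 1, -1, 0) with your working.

(1447476/971915) = (475561/971915)   [reduce mod 971915]
reciprocity: (475561/971915) = +1·(971915/475561) since 475561 mod 4 = 1, 971915 mod 4 = 3; sign now +1
(971915/475561) = (20793/475561)   [reduce mod 475561]
reciprocity: (20793/475561) = +1·(475561/20793) since 20793 mod 4 = 1, 475561 mod 4 = 1; sign now +1
(475561/20793) = (18115/20793)   [reduce mod 20793]
reciprocity: (18115/20793) = +1·(20793/18115) since 18115 mod 4 = 3, 20793 mod 4 = 1; sign now +1
(20793/18115) = (2678/18115)   [reduce mod 18115]
2678 = 2^1·1339; (2/18115) = -1 since 18115 mod 8 = 3, so (2678/18115) = (-1)^1·(1339/18115); sign now -1
reciprocity: (1339/18115) = -1·(18115/1339) since 1339 mod 4 = 3, 18115 mod 4 = 3; sign now +1
(18115/1339) = (708/1339)   [reduce mod 1339]
708 = 2^2·177; (2/1339) = -1 since 1339 mod 8 = 3, so (708/1339) = (-1)^2·(177/1339); sign now +1
reciprocity: (177/1339) = +1·(1339/177) since 177 mod 4 = 1, 1339 mod 4 = 3; sign now +1
(1339/177) = (100/177)   [reduce mod 177]
100 = 2^2·25; (2/177) = +1 since 177 mod 8 = 1, so (100/177) = (+1)^2·(25/177); sign now +1
reciprocity: (25/177) = +1·(177/25) since 25 mod 4 = 1, 177 mod 4 = 1; sign now +1
(177/25) = (2/25)   [reduce mod 25]
2 = 2^1·1; (2/25) = +1 since 25 mod 8 = 1, so (2/25) = (+1)^1·(1/25); sign now +1
(1/25) = 1; final value = sign = +1

1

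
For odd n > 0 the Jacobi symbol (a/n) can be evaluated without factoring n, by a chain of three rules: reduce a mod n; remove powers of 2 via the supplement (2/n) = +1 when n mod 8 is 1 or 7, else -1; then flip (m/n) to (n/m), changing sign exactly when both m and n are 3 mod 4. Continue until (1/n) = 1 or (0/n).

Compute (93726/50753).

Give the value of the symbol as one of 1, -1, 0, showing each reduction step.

(93726/50753): 93726 mod 50753 = 42973, so (93726/50753) = (42973/50753)
flip (42973/50753) -> (50753/42973): both odd, 42973 mod 4 = 1, 50753 mod 4 = 1, so the flip contributes +1; sign now +1
(50753/42973): 50753 mod 42973 = 7780, so (50753/42973) = (7780/42973)
factor out 2^2: 7780 = 2^2·1945; with 42973 mod 8 = 5, (2/42973) = -1; sign now +1; continue with (1945/42973)
flip (1945/42973) -> (42973/1945): both odd, 1945 mod 4 = 1, 42973 mod 4 = 1, so the flip contributes +1; sign now +1
(42973/1945): 42973 mod 1945 = 183, so (42973/1945) = (183/1945)
flip (183/1945) -> (1945/183): both odd, 183 mod 4 = 3, 1945 mod 4 = 1, so the flip contributes +1; sign now +1
(1945/183): 1945 mod 183 = 115, so (1945/183) = (115/183)
flip (115/183) -> (183/115): both odd, 115 mod 4 = 3, 183 mod 4 = 3, so the flip contributes -1; sign now -1
(183/115): 183 mod 115 = 68, so (183/115) = (68/115)
factor out 2^2: 68 = 2^2·17; with 115 mod 8 = 3, (2/115) = -1; sign now -1; continue with (17/115)
flip (17/115) -> (115/17): both odd, 17 mod 4 = 1, 115 mod 4 = 3, so the flip contributes +1; sign now -1
(115/17): 115 mod 17 = 13, so (115/17) = (13/17)
flip (13/17) -> (17/13): both odd, 13 mod 4 = 1, 17 mod 4 = 1, so the flip contributes +1; sign now -1
(17/13): 17 mod 13 = 4, so (17/13) = (4/13)
factor out 2^2: 4 = 2^2·1; with 13 mod 8 = 5, (2/13) = -1; sign now -1; continue with (1/13)
reached (1/13) = 1, so the symbol is -1

-1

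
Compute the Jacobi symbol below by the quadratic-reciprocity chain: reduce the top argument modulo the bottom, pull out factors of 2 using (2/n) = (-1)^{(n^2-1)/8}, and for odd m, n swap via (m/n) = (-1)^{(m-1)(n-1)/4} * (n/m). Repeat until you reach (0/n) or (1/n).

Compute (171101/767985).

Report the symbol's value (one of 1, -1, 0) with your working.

1

reciprocity: (171101/767985) = +1·(767985/171101) since 171101 mod 4 = 1, 767985 mod 4 = 1; sign now +1
(767985/171101) = (83581/171101)   [reduce mod 171101]
reciprocity: (83581/171101) = +1·(171101/83581) since 83581 mod 4 = 1, 171101 mod 4 = 1; sign now +1
(171101/83581) = (3939/83581)   [reduce mod 83581]
reciprocity: (3939/83581) = +1·(83581/3939) since 3939 mod 4 = 3, 83581 mod 4 = 1; sign now +1
(83581/3939) = (862/3939)   [reduce mod 3939]
862 = 2^1·431; (2/3939) = -1 since 3939 mod 8 = 3, so (862/3939) = (-1)^1·(431/3939); sign now -1
reciprocity: (431/3939) = -1·(3939/431) since 431 mod 4 = 3, 3939 mod 4 = 3; sign now +1
(3939/431) = (60/431)   [reduce mod 431]
60 = 2^2·15; (2/431) = +1 since 431 mod 8 = 7, so (60/431) = (+1)^2·(15/431); sign now +1
reciprocity: (15/431) = -1·(431/15) since 15 mod 4 = 3, 431 mod 4 = 3; sign now -1
(431/15) = (11/15)   [reduce mod 15]
reciprocity: (11/15) = -1·(15/11) since 11 mod 4 = 3, 15 mod 4 = 3; sign now +1
(15/11) = (4/11)   [reduce mod 11]
4 = 2^2·1; (2/11) = -1 since 11 mod 8 = 3, so (4/11) = (-1)^2·(1/11); sign now +1
(1/11) = 1; final value = sign = +1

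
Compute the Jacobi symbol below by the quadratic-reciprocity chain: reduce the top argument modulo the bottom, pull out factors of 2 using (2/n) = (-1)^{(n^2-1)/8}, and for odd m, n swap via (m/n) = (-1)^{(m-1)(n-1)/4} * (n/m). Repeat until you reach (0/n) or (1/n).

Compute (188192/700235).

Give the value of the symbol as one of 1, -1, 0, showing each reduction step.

1

188192 = 2^5·5881; (2/700235) = -1 since 700235 mod 8 = 3, so (188192/700235) = (-1)^5·(5881/700235); sign now -1
reciprocity: (5881/700235) = +1·(700235/5881) since 5881 mod 4 = 1, 700235 mod 4 = 3; sign now -1
(700235/5881) = (396/5881)   [reduce mod 5881]
396 = 2^2·99; (2/5881) = +1 since 5881 mod 8 = 1, so (396/5881) = (+1)^2·(99/5881); sign now -1
reciprocity: (99/5881) = +1·(5881/99) since 99 mod 4 = 3, 5881 mod 4 = 1; sign now -1
(5881/99) = (40/99)   [reduce mod 99]
40 = 2^3·5; (2/99) = -1 since 99 mod 8 = 3, so (40/99) = (-1)^3·(5/99); sign now +1
reciprocity: (5/99) = +1·(99/5) since 5 mod 4 = 1, 99 mod 4 = 3; sign now +1
(99/5) = (4/5)   [reduce mod 5]
4 = 2^2·1; (2/5) = -1 since 5 mod 8 = 5, so (4/5) = (-1)^2·(1/5); sign now +1
(1/5) = 1; final value = sign = +1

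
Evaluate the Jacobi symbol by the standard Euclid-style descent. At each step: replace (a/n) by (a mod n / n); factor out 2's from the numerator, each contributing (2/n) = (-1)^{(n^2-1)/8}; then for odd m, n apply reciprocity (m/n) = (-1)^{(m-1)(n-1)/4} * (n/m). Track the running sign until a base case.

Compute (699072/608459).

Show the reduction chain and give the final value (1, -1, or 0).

1

(699072/608459) = (90613/608459)   [reduce mod 608459]
reciprocity: (90613/608459) = +1·(608459/90613) since 90613 mod 4 = 1, 608459 mod 4 = 3; sign now +1
(608459/90613) = (64781/90613)   [reduce mod 90613]
reciprocity: (64781/90613) = +1·(90613/64781) since 64781 mod 4 = 1, 90613 mod 4 = 1; sign now +1
(90613/64781) = (25832/64781)   [reduce mod 64781]
25832 = 2^3·3229; (2/64781) = -1 since 64781 mod 8 = 5, so (25832/64781) = (-1)^3·(3229/64781); sign now -1
reciprocity: (3229/64781) = +1·(64781/3229) since 3229 mod 4 = 1, 64781 mod 4 = 1; sign now -1
(64781/3229) = (201/3229)   [reduce mod 3229]
reciprocity: (201/3229) = +1·(3229/201) since 201 mod 4 = 1, 3229 mod 4 = 1; sign now -1
(3229/201) = (13/201)   [reduce mod 201]
reciprocity: (13/201) = +1·(201/13) since 13 mod 4 = 1, 201 mod 4 = 1; sign now -1
(201/13) = (6/13)   [reduce mod 13]
6 = 2^1·3; (2/13) = -1 since 13 mod 8 = 5, so (6/13) = (-1)^1·(3/13); sign now +1
reciprocity: (3/13) = +1·(13/3) since 3 mod 4 = 3, 13 mod 4 = 1; sign now +1
(13/3) = (1/3)   [reduce mod 3]
(1/3) = 1; final value = sign = +1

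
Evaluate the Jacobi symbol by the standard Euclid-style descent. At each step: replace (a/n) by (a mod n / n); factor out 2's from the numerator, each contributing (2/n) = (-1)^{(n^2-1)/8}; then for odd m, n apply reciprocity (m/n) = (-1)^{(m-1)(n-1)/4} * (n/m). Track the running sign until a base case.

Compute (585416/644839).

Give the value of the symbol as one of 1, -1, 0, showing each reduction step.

0

factor out 2^3: 585416 = 2^3·73177; with 644839 mod 8 = 7, (2/644839) = +1; sign now +1; continue with (73177/644839)
flip (73177/644839) -> (644839/73177): both odd, 73177 mod 4 = 1, 644839 mod 4 = 3, so the flip contributes +1; sign now +1
(644839/73177): 644839 mod 73177 = 59423, so (644839/73177) = (59423/73177)
flip (59423/73177) -> (73177/59423): both odd, 59423 mod 4 = 3, 73177 mod 4 = 1, so the flip contributes +1; sign now +1
(73177/59423): 73177 mod 59423 = 13754, so (73177/59423) = (13754/59423)
factor out 2^1: 13754 = 2^1·6877; with 59423 mod 8 = 7, (2/59423) = +1; sign now +1; continue with (6877/59423)
flip (6877/59423) -> (59423/6877): both odd, 6877 mod 4 = 1, 59423 mod 4 = 3, so the flip contributes +1; sign now +1
(59423/6877): 59423 mod 6877 = 4407, so (59423/6877) = (4407/6877)
flip (4407/6877) -> (6877/4407): both odd, 4407 mod 4 = 3, 6877 mod 4 = 1, so the flip contributes +1; sign now +1
(6877/4407): 6877 mod 4407 = 2470, so (6877/4407) = (2470/4407)
factor out 2^1: 2470 = 2^1·1235; with 4407 mod 8 = 7, (2/4407) = +1; sign now +1; continue with (1235/4407)
flip (1235/4407) -> (4407/1235): both odd, 1235 mod 4 = 3, 4407 mod 4 = 3, so the flip contributes -1; sign now -1
(4407/1235): 4407 mod 1235 = 702, so (4407/1235) = (702/1235)
factor out 2^1: 702 = 2^1·351; with 1235 mod 8 = 3, (2/1235) = -1; sign now +1; continue with (351/1235)
flip (351/1235) -> (1235/351): both odd, 351 mod 4 = 3, 1235 mod 4 = 3, so the flip contributes -1; sign now -1
(1235/351): 1235 mod 351 = 182, so (1235/351) = (182/351)
factor out 2^1: 182 = 2^1·91; with 351 mod 8 = 7, (2/351) = +1; sign now -1; continue with (91/351)
flip (91/351) -> (351/91): both odd, 91 mod 4 = 3, 351 mod 4 = 3, so the flip contributes -1; sign now +1
(351/91): 351 mod 91 = 78, so (351/91) = (78/91)
factor out 2^1: 78 = 2^1·39; with 91 mod 8 = 3, (2/91) = -1; sign now -1; continue with (39/91)
flip (39/91) -> (91/39): both odd, 39 mod 4 = 3, 91 mod 4 = 3, so the flip contributes -1; sign now +1
(91/39): 91 mod 39 = 13, so (91/39) = (13/39)
flip (13/39) -> (39/13): both odd, 13 mod 4 = 1, 39 mod 4 = 3, so the flip contributes +1; sign now +1
(39/13): 39 mod 13 = 0, so (39/13) = (0/13)
reached (0/13); gcd(a, n) > 1, so (0/13) = 0 and the symbol is 0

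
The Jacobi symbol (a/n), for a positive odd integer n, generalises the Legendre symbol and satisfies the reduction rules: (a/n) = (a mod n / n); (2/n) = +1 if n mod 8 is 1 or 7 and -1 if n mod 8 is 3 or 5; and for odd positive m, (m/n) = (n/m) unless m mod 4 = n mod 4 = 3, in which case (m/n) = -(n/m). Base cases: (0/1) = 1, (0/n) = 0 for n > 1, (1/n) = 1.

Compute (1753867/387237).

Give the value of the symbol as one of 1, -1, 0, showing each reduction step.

(1753867/387237): 1753867 mod 387237 = 204919, so (1753867/387237) = (204919/387237)
flip (204919/387237) -> (387237/204919): both odd, 204919 mod 4 = 3, 387237 mod 4 = 1, so the flip contributes +1; sign now +1
(387237/204919): 387237 mod 204919 = 182318, so (387237/204919) = (182318/204919)
factor out 2^1: 182318 = 2^1·91159; with 204919 mod 8 = 7, (2/204919) = +1; sign now +1; continue with (91159/204919)
flip (91159/204919) -> (204919/91159): both odd, 91159 mod 4 = 3, 204919 mod 4 = 3, so the flip contributes -1; sign now -1
(204919/91159): 204919 mod 91159 = 22601, so (204919/91159) = (22601/91159)
flip (22601/91159) -> (91159/22601): both odd, 22601 mod 4 = 1, 91159 mod 4 = 3, so the flip contributes +1; sign now -1
(91159/22601): 91159 mod 22601 = 755, so (91159/22601) = (755/22601)
flip (755/22601) -> (22601/755): both odd, 755 mod 4 = 3, 22601 mod 4 = 1, so the flip contributes +1; sign now -1
(22601/755): 22601 mod 755 = 706, so (22601/755) = (706/755)
factor out 2^1: 706 = 2^1·353; with 755 mod 8 = 3, (2/755) = -1; sign now +1; continue with (353/755)
flip (353/755) -> (755/353): both odd, 353 mod 4 = 1, 755 mod 4 = 3, so the flip contributes +1; sign now +1
(755/353): 755 mod 353 = 49, so (755/353) = (49/353)
flip (49/353) -> (353/49): both odd, 49 mod 4 = 1, 353 mod 4 = 1, so the flip contributes +1; sign now +1
(353/49): 353 mod 49 = 10, so (353/49) = (10/49)
factor out 2^1: 10 = 2^1·5; with 49 mod 8 = 1, (2/49) = +1; sign now +1; continue with (5/49)
flip (5/49) -> (49/5): both odd, 5 mod 4 = 1, 49 mod 4 = 1, so the flip contributes +1; sign now +1
(49/5): 49 mod 5 = 4, so (49/5) = (4/5)
factor out 2^2: 4 = 2^2·1; with 5 mod 8 = 5, (2/5) = -1; sign now +1; continue with (1/5)
reached (1/5) = 1, so the symbol is +1

1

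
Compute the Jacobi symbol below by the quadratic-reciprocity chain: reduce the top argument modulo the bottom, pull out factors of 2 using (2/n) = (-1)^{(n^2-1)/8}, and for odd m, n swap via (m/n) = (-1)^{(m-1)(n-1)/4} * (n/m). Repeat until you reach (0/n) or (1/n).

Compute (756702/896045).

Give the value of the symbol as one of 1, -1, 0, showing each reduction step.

1

factor out 2^1: 756702 = 2^1·378351; with 896045 mod 8 = 5, (2/896045) = -1; sign now -1; continue with (378351/896045)
flip (378351/896045) -> (896045/378351): both odd, 378351 mod 4 = 3, 896045 mod 4 = 1, so the flip contributes +1; sign now -1
(896045/378351): 896045 mod 378351 = 139343, so (896045/378351) = (139343/378351)
flip (139343/378351) -> (378351/139343): both odd, 139343 mod 4 = 3, 378351 mod 4 = 3, so the flip contributes -1; sign now +1
(378351/139343): 378351 mod 139343 = 99665, so (378351/139343) = (99665/139343)
flip (99665/139343) -> (139343/99665): both odd, 99665 mod 4 = 1, 139343 mod 4 = 3, so the flip contributes +1; sign now +1
(139343/99665): 139343 mod 99665 = 39678, so (139343/99665) = (39678/99665)
factor out 2^1: 39678 = 2^1·19839; with 99665 mod 8 = 1, (2/99665) = +1; sign now +1; continue with (19839/99665)
flip (19839/99665) -> (99665/19839): both odd, 19839 mod 4 = 3, 99665 mod 4 = 1, so the flip contributes +1; sign now +1
(99665/19839): 99665 mod 19839 = 470, so (99665/19839) = (470/19839)
factor out 2^1: 470 = 2^1·235; with 19839 mod 8 = 7, (2/19839) = +1; sign now +1; continue with (235/19839)
flip (235/19839) -> (19839/235): both odd, 235 mod 4 = 3, 19839 mod 4 = 3, so the flip contributes -1; sign now -1
(19839/235): 19839 mod 235 = 99, so (19839/235) = (99/235)
flip (99/235) -> (235/99): both odd, 99 mod 4 = 3, 235 mod 4 = 3, so the flip contributes -1; sign now +1
(235/99): 235 mod 99 = 37, so (235/99) = (37/99)
flip (37/99) -> (99/37): both odd, 37 mod 4 = 1, 99 mod 4 = 3, so the flip contributes +1; sign now +1
(99/37): 99 mod 37 = 25, so (99/37) = (25/37)
flip (25/37) -> (37/25): both odd, 25 mod 4 = 1, 37 mod 4 = 1, so the flip contributes +1; sign now +1
(37/25): 37 mod 25 = 12, so (37/25) = (12/25)
factor out 2^2: 12 = 2^2·3; with 25 mod 8 = 1, (2/25) = +1; sign now +1; continue with (3/25)
flip (3/25) -> (25/3): both odd, 3 mod 4 = 3, 25 mod 4 = 1, so the flip contributes +1; sign now +1
(25/3): 25 mod 3 = 1, so (25/3) = (1/3)
reached (1/3) = 1, so the symbol is +1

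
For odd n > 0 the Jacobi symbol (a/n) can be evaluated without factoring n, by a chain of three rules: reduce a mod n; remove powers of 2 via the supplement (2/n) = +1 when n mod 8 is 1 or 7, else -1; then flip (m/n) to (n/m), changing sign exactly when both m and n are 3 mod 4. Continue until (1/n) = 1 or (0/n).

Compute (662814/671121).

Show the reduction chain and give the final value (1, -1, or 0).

662814 = 2^1·331407; (2/671121) = +1 since 671121 mod 8 = 1, so (662814/671121) = (+1)^1·(331407/671121); sign now +1
reciprocity: (331407/671121) = +1·(671121/331407) since 331407 mod 4 = 3, 671121 mod 4 = 1; sign now +1
(671121/331407) = (8307/331407)   [reduce mod 331407]
reciprocity: (8307/331407) = -1·(331407/8307) since 8307 mod 4 = 3, 331407 mod 4 = 3; sign now -1
(331407/8307) = (7434/8307)   [reduce mod 8307]
7434 = 2^1·3717; (2/8307) = -1 since 8307 mod 8 = 3, so (7434/8307) = (-1)^1·(3717/8307); sign now +1
reciprocity: (3717/8307) = +1·(8307/3717) since 3717 mod 4 = 1, 8307 mod 4 = 3; sign now +1
(8307/3717) = (873/3717)   [reduce mod 3717]
reciprocity: (873/3717) = +1·(3717/873) since 873 mod 4 = 1, 3717 mod 4 = 1; sign now +1
(3717/873) = (225/873)   [reduce mod 873]
reciprocity: (225/873) = +1·(873/225) since 225 mod 4 = 1, 873 mod 4 = 1; sign now +1
(873/225) = (198/225)   [reduce mod 225]
198 = 2^1·99; (2/225) = +1 since 225 mod 8 = 1, so (198/225) = (+1)^1·(99/225); sign now +1
reciprocity: (99/225) = +1·(225/99) since 99 mod 4 = 3, 225 mod 4 = 1; sign now +1
(225/99) = (27/99)   [reduce mod 99]
reciprocity: (27/99) = -1·(99/27) since 27 mod 4 = 3, 99 mod 4 = 3; sign now -1
(99/27) = (18/27)   [reduce mod 27]
18 = 2^1·9; (2/27) = -1 since 27 mod 8 = 3, so (18/27) = (-1)^1·(9/27); sign now +1
reciprocity: (9/27) = +1·(27/9) since 9 mod 4 = 1, 27 mod 4 = 3; sign now +1
(27/9) = (0/9)   [reduce mod 9]
(0/9) = 0   [gcd(a, n) > 1]; final value = 0

0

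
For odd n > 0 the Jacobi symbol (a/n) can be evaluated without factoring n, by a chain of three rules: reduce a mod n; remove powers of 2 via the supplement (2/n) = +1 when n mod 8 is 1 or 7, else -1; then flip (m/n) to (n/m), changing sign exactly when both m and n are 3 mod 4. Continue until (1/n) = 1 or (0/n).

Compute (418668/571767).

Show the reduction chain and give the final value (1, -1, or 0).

0

factor out 2^2: 418668 = 2^2·104667; with 571767 mod 8 = 7, (2/571767) = +1; sign now +1; continue with (104667/571767)
flip (104667/571767) -> (571767/104667): both odd, 104667 mod 4 = 3, 571767 mod 4 = 3, so the flip contributes -1; sign now -1
(571767/104667): 571767 mod 104667 = 48432, so (571767/104667) = (48432/104667)
factor out 2^4: 48432 = 2^4·3027; with 104667 mod 8 = 3, (2/104667) = -1; sign now -1; continue with (3027/104667)
flip (3027/104667) -> (104667/3027): both odd, 3027 mod 4 = 3, 104667 mod 4 = 3, so the flip contributes -1; sign now +1
(104667/3027): 104667 mod 3027 = 1749, so (104667/3027) = (1749/3027)
flip (1749/3027) -> (3027/1749): both odd, 1749 mod 4 = 1, 3027 mod 4 = 3, so the flip contributes +1; sign now +1
(3027/1749): 3027 mod 1749 = 1278, so (3027/1749) = (1278/1749)
factor out 2^1: 1278 = 2^1·639; with 1749 mod 8 = 5, (2/1749) = -1; sign now -1; continue with (639/1749)
flip (639/1749) -> (1749/639): both odd, 639 mod 4 = 3, 1749 mod 4 = 1, so the flip contributes +1; sign now -1
(1749/639): 1749 mod 639 = 471, so (1749/639) = (471/639)
flip (471/639) -> (639/471): both odd, 471 mod 4 = 3, 639 mod 4 = 3, so the flip contributes -1; sign now +1
(639/471): 639 mod 471 = 168, so (639/471) = (168/471)
factor out 2^3: 168 = 2^3·21; with 471 mod 8 = 7, (2/471) = +1; sign now +1; continue with (21/471)
flip (21/471) -> (471/21): both odd, 21 mod 4 = 1, 471 mod 4 = 3, so the flip contributes +1; sign now +1
(471/21): 471 mod 21 = 9, so (471/21) = (9/21)
flip (9/21) -> (21/9): both odd, 9 mod 4 = 1, 21 mod 4 = 1, so the flip contributes +1; sign now +1
(21/9): 21 mod 9 = 3, so (21/9) = (3/9)
flip (3/9) -> (9/3): both odd, 3 mod 4 = 3, 9 mod 4 = 1, so the flip contributes +1; sign now +1
(9/3): 9 mod 3 = 0, so (9/3) = (0/3)
reached (0/3); gcd(a, n) > 1, so (0/3) = 0 and the symbol is 0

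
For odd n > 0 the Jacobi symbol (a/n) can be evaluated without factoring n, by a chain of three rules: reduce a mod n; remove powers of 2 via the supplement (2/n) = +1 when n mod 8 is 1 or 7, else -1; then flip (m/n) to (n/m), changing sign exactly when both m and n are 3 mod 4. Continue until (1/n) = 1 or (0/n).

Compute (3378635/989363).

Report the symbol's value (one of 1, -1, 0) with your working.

0

(3378635/989363) = (410546/989363)   [reduce mod 989363]
410546 = 2^1·205273; (2/989363) = -1 since 989363 mod 8 = 3, so (410546/989363) = (-1)^1·(205273/989363); sign now -1
reciprocity: (205273/989363) = +1·(989363/205273) since 205273 mod 4 = 1, 989363 mod 4 = 3; sign now -1
(989363/205273) = (168271/205273)   [reduce mod 205273]
reciprocity: (168271/205273) = +1·(205273/168271) since 168271 mod 4 = 3, 205273 mod 4 = 1; sign now -1
(205273/168271) = (37002/168271)   [reduce mod 168271]
37002 = 2^1·18501; (2/168271) = +1 since 168271 mod 8 = 7, so (37002/168271) = (+1)^1·(18501/168271); sign now -1
reciprocity: (18501/168271) = +1·(168271/18501) since 18501 mod 4 = 1, 168271 mod 4 = 3; sign now -1
(168271/18501) = (1762/18501)   [reduce mod 18501]
1762 = 2^1·881; (2/18501) = -1 since 18501 mod 8 = 5, so (1762/18501) = (-1)^1·(881/18501); sign now +1
reciprocity: (881/18501) = +1·(18501/881) since 881 mod 4 = 1, 18501 mod 4 = 1; sign now +1
(18501/881) = (0/881)   [reduce mod 881]
(0/881) = 0   [gcd(a, n) > 1]; final value = 0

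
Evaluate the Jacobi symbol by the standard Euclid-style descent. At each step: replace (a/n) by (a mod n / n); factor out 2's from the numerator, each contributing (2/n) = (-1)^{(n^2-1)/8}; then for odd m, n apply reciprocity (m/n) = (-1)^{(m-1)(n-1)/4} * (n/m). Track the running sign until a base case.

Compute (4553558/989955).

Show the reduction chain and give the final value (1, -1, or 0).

-1

(4553558/989955): 4553558 mod 989955 = 593738, so (4553558/989955) = (593738/989955)
factor out 2^1: 593738 = 2^1·296869; with 989955 mod 8 = 3, (2/989955) = -1; sign now -1; continue with (296869/989955)
flip (296869/989955) -> (989955/296869): both odd, 296869 mod 4 = 1, 989955 mod 4 = 3, so the flip contributes +1; sign now -1
(989955/296869): 989955 mod 296869 = 99348, so (989955/296869) = (99348/296869)
factor out 2^2: 99348 = 2^2·24837; with 296869 mod 8 = 5, (2/296869) = -1; sign now -1; continue with (24837/296869)
flip (24837/296869) -> (296869/24837): both odd, 24837 mod 4 = 1, 296869 mod 4 = 1, so the flip contributes +1; sign now -1
(296869/24837): 296869 mod 24837 = 23662, so (296869/24837) = (23662/24837)
factor out 2^1: 23662 = 2^1·11831; with 24837 mod 8 = 5, (2/24837) = -1; sign now +1; continue with (11831/24837)
flip (11831/24837) -> (24837/11831): both odd, 11831 mod 4 = 3, 24837 mod 4 = 1, so the flip contributes +1; sign now +1
(24837/11831): 24837 mod 11831 = 1175, so (24837/11831) = (1175/11831)
flip (1175/11831) -> (11831/1175): both odd, 1175 mod 4 = 3, 11831 mod 4 = 3, so the flip contributes -1; sign now -1
(11831/1175): 11831 mod 1175 = 81, so (11831/1175) = (81/1175)
flip (81/1175) -> (1175/81): both odd, 81 mod 4 = 1, 1175 mod 4 = 3, so the flip contributes +1; sign now -1
(1175/81): 1175 mod 81 = 41, so (1175/81) = (41/81)
flip (41/81) -> (81/41): both odd, 41 mod 4 = 1, 81 mod 4 = 1, so the flip contributes +1; sign now -1
(81/41): 81 mod 41 = 40, so (81/41) = (40/41)
factor out 2^3: 40 = 2^3·5; with 41 mod 8 = 1, (2/41) = +1; sign now -1; continue with (5/41)
flip (5/41) -> (41/5): both odd, 5 mod 4 = 1, 41 mod 4 = 1, so the flip contributes +1; sign now -1
(41/5): 41 mod 5 = 1, so (41/5) = (1/5)
reached (1/5) = 1, so the symbol is -1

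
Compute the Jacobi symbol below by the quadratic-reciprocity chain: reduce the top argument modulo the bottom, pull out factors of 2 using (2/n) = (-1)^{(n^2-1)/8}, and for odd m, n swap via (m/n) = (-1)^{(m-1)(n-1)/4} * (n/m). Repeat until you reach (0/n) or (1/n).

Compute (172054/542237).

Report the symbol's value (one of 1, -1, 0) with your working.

1

172054 = 2^1·86027; (2/542237) = -1 since 542237 mod 8 = 5, so (172054/542237) = (-1)^1·(86027/542237); sign now -1
reciprocity: (86027/542237) = +1·(542237/86027) since 86027 mod 4 = 3, 542237 mod 4 = 1; sign now -1
(542237/86027) = (26075/86027)   [reduce mod 86027]
reciprocity: (26075/86027) = -1·(86027/26075) since 26075 mod 4 = 3, 86027 mod 4 = 3; sign now +1
(86027/26075) = (7802/26075)   [reduce mod 26075]
7802 = 2^1·3901; (2/26075) = -1 since 26075 mod 8 = 3, so (7802/26075) = (-1)^1·(3901/26075); sign now -1
reciprocity: (3901/26075) = +1·(26075/3901) since 3901 mod 4 = 1, 26075 mod 4 = 3; sign now -1
(26075/3901) = (2669/3901)   [reduce mod 3901]
reciprocity: (2669/3901) = +1·(3901/2669) since 2669 mod 4 = 1, 3901 mod 4 = 1; sign now -1
(3901/2669) = (1232/2669)   [reduce mod 2669]
1232 = 2^4·77; (2/2669) = -1 since 2669 mod 8 = 5, so (1232/2669) = (-1)^4·(77/2669); sign now -1
reciprocity: (77/2669) = +1·(2669/77) since 77 mod 4 = 1, 2669 mod 4 = 1; sign now -1
(2669/77) = (51/77)   [reduce mod 77]
reciprocity: (51/77) = +1·(77/51) since 51 mod 4 = 3, 77 mod 4 = 1; sign now -1
(77/51) = (26/51)   [reduce mod 51]
26 = 2^1·13; (2/51) = -1 since 51 mod 8 = 3, so (26/51) = (-1)^1·(13/51); sign now +1
reciprocity: (13/51) = +1·(51/13) since 13 mod 4 = 1, 51 mod 4 = 3; sign now +1
(51/13) = (12/13)   [reduce mod 13]
12 = 2^2·3; (2/13) = -1 since 13 mod 8 = 5, so (12/13) = (-1)^2·(3/13); sign now +1
reciprocity: (3/13) = +1·(13/3) since 3 mod 4 = 3, 13 mod 4 = 1; sign now +1
(13/3) = (1/3)   [reduce mod 3]
(1/3) = 1; final value = sign = +1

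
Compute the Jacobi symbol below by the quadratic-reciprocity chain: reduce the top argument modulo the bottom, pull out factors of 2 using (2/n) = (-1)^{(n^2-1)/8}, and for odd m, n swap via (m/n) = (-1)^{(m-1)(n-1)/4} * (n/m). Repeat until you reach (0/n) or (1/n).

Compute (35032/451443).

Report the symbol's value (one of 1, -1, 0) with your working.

0

35032 = 2^3·4379; (2/451443) = -1 since 451443 mod 8 = 3, so (35032/451443) = (-1)^3·(4379/451443); sign now -1
reciprocity: (4379/451443) = -1·(451443/4379) since 4379 mod 4 = 3, 451443 mod 4 = 3; sign now +1
(451443/4379) = (406/4379)   [reduce mod 4379]
406 = 2^1·203; (2/4379) = -1 since 4379 mod 8 = 3, so (406/4379) = (-1)^1·(203/4379); sign now -1
reciprocity: (203/4379) = -1·(4379/203) since 203 mod 4 = 3, 4379 mod 4 = 3; sign now +1
(4379/203) = (116/203)   [reduce mod 203]
116 = 2^2·29; (2/203) = -1 since 203 mod 8 = 3, so (116/203) = (-1)^2·(29/203); sign now +1
reciprocity: (29/203) = +1·(203/29) since 29 mod 4 = 1, 203 mod 4 = 3; sign now +1
(203/29) = (0/29)   [reduce mod 29]
(0/29) = 0   [gcd(a, n) > 1]; final value = 0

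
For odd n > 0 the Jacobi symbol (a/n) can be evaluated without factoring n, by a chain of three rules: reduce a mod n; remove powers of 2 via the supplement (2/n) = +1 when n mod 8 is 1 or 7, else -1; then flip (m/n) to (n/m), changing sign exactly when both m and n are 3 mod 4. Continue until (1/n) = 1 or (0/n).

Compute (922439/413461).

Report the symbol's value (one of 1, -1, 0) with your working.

(922439/413461) = (95517/413461)   [reduce mod 413461]
reciprocity: (95517/413461) = +1·(413461/95517) since 95517 mod 4 = 1, 413461 mod 4 = 1; sign now +1
(413461/95517) = (31393/95517)   [reduce mod 95517]
reciprocity: (31393/95517) = +1·(95517/31393) since 31393 mod 4 = 1, 95517 mod 4 = 1; sign now +1
(95517/31393) = (1338/31393)   [reduce mod 31393]
1338 = 2^1·669; (2/31393) = +1 since 31393 mod 8 = 1, so (1338/31393) = (+1)^1·(669/31393); sign now +1
reciprocity: (669/31393) = +1·(31393/669) since 669 mod 4 = 1, 31393 mod 4 = 1; sign now +1
(31393/669) = (619/669)   [reduce mod 669]
reciprocity: (619/669) = +1·(669/619) since 619 mod 4 = 3, 669 mod 4 = 1; sign now +1
(669/619) = (50/619)   [reduce mod 619]
50 = 2^1·25; (2/619) = -1 since 619 mod 8 = 3, so (50/619) = (-1)^1·(25/619); sign now -1
reciprocity: (25/619) = +1·(619/25) since 25 mod 4 = 1, 619 mod 4 = 3; sign now -1
(619/25) = (19/25)   [reduce mod 25]
reciprocity: (19/25) = +1·(25/19) since 19 mod 4 = 3, 25 mod 4 = 1; sign now -1
(25/19) = (6/19)   [reduce mod 19]
6 = 2^1·3; (2/19) = -1 since 19 mod 8 = 3, so (6/19) = (-1)^1·(3/19); sign now +1
reciprocity: (3/19) = -1·(19/3) since 3 mod 4 = 3, 19 mod 4 = 3; sign now -1
(19/3) = (1/3)   [reduce mod 3]
(1/3) = 1; final value = sign = -1

-1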